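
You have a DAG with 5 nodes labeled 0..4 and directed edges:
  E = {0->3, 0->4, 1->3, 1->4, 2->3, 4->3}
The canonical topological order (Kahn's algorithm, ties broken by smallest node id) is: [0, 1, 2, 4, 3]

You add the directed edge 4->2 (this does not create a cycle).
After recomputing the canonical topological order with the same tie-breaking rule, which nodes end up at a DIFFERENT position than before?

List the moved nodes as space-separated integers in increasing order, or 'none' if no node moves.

Answer: 2 4

Derivation:
Old toposort: [0, 1, 2, 4, 3]
Added edge 4->2
Recompute Kahn (smallest-id tiebreak):
  initial in-degrees: [0, 0, 1, 4, 2]
  ready (indeg=0): [0, 1]
  pop 0: indeg[3]->3; indeg[4]->1 | ready=[1] | order so far=[0]
  pop 1: indeg[3]->2; indeg[4]->0 | ready=[4] | order so far=[0, 1]
  pop 4: indeg[2]->0; indeg[3]->1 | ready=[2] | order so far=[0, 1, 4]
  pop 2: indeg[3]->0 | ready=[3] | order so far=[0, 1, 4, 2]
  pop 3: no out-edges | ready=[] | order so far=[0, 1, 4, 2, 3]
New canonical toposort: [0, 1, 4, 2, 3]
Compare positions:
  Node 0: index 0 -> 0 (same)
  Node 1: index 1 -> 1 (same)
  Node 2: index 2 -> 3 (moved)
  Node 3: index 4 -> 4 (same)
  Node 4: index 3 -> 2 (moved)
Nodes that changed position: 2 4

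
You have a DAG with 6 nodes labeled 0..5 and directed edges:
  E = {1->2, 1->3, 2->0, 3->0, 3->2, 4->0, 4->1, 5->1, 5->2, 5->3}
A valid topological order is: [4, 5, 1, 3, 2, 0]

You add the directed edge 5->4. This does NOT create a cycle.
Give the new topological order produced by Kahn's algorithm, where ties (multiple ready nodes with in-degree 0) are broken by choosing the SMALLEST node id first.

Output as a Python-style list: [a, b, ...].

Old toposort: [4, 5, 1, 3, 2, 0]
Added edge: 5->4
Position of 5 (1) > position of 4 (0). Must reorder: 5 must now come before 4.
Run Kahn's algorithm (break ties by smallest node id):
  initial in-degrees: [3, 2, 3, 2, 1, 0]
  ready (indeg=0): [5]
  pop 5: indeg[1]->1; indeg[2]->2; indeg[3]->1; indeg[4]->0 | ready=[4] | order so far=[5]
  pop 4: indeg[0]->2; indeg[1]->0 | ready=[1] | order so far=[5, 4]
  pop 1: indeg[2]->1; indeg[3]->0 | ready=[3] | order so far=[5, 4, 1]
  pop 3: indeg[0]->1; indeg[2]->0 | ready=[2] | order so far=[5, 4, 1, 3]
  pop 2: indeg[0]->0 | ready=[0] | order so far=[5, 4, 1, 3, 2]
  pop 0: no out-edges | ready=[] | order so far=[5, 4, 1, 3, 2, 0]
  Result: [5, 4, 1, 3, 2, 0]

Answer: [5, 4, 1, 3, 2, 0]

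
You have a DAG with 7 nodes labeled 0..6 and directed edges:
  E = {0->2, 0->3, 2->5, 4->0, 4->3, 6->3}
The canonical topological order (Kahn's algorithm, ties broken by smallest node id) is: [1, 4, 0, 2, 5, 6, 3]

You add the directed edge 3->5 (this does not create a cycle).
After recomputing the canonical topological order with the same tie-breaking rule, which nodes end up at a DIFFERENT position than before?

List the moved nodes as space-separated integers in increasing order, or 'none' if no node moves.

Answer: 3 5 6

Derivation:
Old toposort: [1, 4, 0, 2, 5, 6, 3]
Added edge 3->5
Recompute Kahn (smallest-id tiebreak):
  initial in-degrees: [1, 0, 1, 3, 0, 2, 0]
  ready (indeg=0): [1, 4, 6]
  pop 1: no out-edges | ready=[4, 6] | order so far=[1]
  pop 4: indeg[0]->0; indeg[3]->2 | ready=[0, 6] | order so far=[1, 4]
  pop 0: indeg[2]->0; indeg[3]->1 | ready=[2, 6] | order so far=[1, 4, 0]
  pop 2: indeg[5]->1 | ready=[6] | order so far=[1, 4, 0, 2]
  pop 6: indeg[3]->0 | ready=[3] | order so far=[1, 4, 0, 2, 6]
  pop 3: indeg[5]->0 | ready=[5] | order so far=[1, 4, 0, 2, 6, 3]
  pop 5: no out-edges | ready=[] | order so far=[1, 4, 0, 2, 6, 3, 5]
New canonical toposort: [1, 4, 0, 2, 6, 3, 5]
Compare positions:
  Node 0: index 2 -> 2 (same)
  Node 1: index 0 -> 0 (same)
  Node 2: index 3 -> 3 (same)
  Node 3: index 6 -> 5 (moved)
  Node 4: index 1 -> 1 (same)
  Node 5: index 4 -> 6 (moved)
  Node 6: index 5 -> 4 (moved)
Nodes that changed position: 3 5 6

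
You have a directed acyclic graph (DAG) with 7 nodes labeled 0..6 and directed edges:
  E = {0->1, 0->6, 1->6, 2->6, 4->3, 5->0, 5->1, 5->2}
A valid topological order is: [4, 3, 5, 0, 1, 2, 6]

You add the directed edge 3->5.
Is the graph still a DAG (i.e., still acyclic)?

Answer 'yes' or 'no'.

Given toposort: [4, 3, 5, 0, 1, 2, 6]
Position of 3: index 1; position of 5: index 2
New edge 3->5: forward
Forward edge: respects the existing order. Still a DAG, same toposort still valid.
Still a DAG? yes

Answer: yes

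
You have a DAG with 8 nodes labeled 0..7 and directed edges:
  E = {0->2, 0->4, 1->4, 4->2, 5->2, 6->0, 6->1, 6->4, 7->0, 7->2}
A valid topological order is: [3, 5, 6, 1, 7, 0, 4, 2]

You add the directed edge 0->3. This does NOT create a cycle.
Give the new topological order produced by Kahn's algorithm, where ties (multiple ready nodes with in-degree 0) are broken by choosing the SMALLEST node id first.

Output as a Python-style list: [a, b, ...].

Answer: [5, 6, 1, 7, 0, 3, 4, 2]

Derivation:
Old toposort: [3, 5, 6, 1, 7, 0, 4, 2]
Added edge: 0->3
Position of 0 (5) > position of 3 (0). Must reorder: 0 must now come before 3.
Run Kahn's algorithm (break ties by smallest node id):
  initial in-degrees: [2, 1, 4, 1, 3, 0, 0, 0]
  ready (indeg=0): [5, 6, 7]
  pop 5: indeg[2]->3 | ready=[6, 7] | order so far=[5]
  pop 6: indeg[0]->1; indeg[1]->0; indeg[4]->2 | ready=[1, 7] | order so far=[5, 6]
  pop 1: indeg[4]->1 | ready=[7] | order so far=[5, 6, 1]
  pop 7: indeg[0]->0; indeg[2]->2 | ready=[0] | order so far=[5, 6, 1, 7]
  pop 0: indeg[2]->1; indeg[3]->0; indeg[4]->0 | ready=[3, 4] | order so far=[5, 6, 1, 7, 0]
  pop 3: no out-edges | ready=[4] | order so far=[5, 6, 1, 7, 0, 3]
  pop 4: indeg[2]->0 | ready=[2] | order so far=[5, 6, 1, 7, 0, 3, 4]
  pop 2: no out-edges | ready=[] | order so far=[5, 6, 1, 7, 0, 3, 4, 2]
  Result: [5, 6, 1, 7, 0, 3, 4, 2]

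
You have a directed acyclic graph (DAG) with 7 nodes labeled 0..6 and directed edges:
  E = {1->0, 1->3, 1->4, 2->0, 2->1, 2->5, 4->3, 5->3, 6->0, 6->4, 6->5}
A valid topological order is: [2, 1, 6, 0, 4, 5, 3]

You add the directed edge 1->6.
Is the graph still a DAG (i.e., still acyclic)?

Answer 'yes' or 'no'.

Answer: yes

Derivation:
Given toposort: [2, 1, 6, 0, 4, 5, 3]
Position of 1: index 1; position of 6: index 2
New edge 1->6: forward
Forward edge: respects the existing order. Still a DAG, same toposort still valid.
Still a DAG? yes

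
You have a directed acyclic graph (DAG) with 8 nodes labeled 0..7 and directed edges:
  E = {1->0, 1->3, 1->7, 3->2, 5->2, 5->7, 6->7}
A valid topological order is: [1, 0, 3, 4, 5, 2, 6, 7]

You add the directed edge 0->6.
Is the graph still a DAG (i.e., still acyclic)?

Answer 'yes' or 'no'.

Given toposort: [1, 0, 3, 4, 5, 2, 6, 7]
Position of 0: index 1; position of 6: index 6
New edge 0->6: forward
Forward edge: respects the existing order. Still a DAG, same toposort still valid.
Still a DAG? yes

Answer: yes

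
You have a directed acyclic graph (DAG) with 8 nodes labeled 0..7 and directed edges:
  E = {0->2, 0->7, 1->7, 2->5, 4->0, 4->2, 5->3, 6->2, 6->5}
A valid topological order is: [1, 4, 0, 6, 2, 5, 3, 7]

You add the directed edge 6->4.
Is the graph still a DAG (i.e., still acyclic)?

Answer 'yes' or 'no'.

Given toposort: [1, 4, 0, 6, 2, 5, 3, 7]
Position of 6: index 3; position of 4: index 1
New edge 6->4: backward (u after v in old order)
Backward edge: old toposort is now invalid. Check if this creates a cycle.
Does 4 already reach 6? Reachable from 4: [0, 2, 3, 4, 5, 7]. NO -> still a DAG (reorder needed).
Still a DAG? yes

Answer: yes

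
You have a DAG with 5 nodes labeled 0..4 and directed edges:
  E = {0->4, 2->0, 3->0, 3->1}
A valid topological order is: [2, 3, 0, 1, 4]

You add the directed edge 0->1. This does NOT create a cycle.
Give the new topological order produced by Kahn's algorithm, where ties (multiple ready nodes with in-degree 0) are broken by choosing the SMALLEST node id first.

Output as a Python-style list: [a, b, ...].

Answer: [2, 3, 0, 1, 4]

Derivation:
Old toposort: [2, 3, 0, 1, 4]
Added edge: 0->1
Position of 0 (2) < position of 1 (3). Old order still valid.
Run Kahn's algorithm (break ties by smallest node id):
  initial in-degrees: [2, 2, 0, 0, 1]
  ready (indeg=0): [2, 3]
  pop 2: indeg[0]->1 | ready=[3] | order so far=[2]
  pop 3: indeg[0]->0; indeg[1]->1 | ready=[0] | order so far=[2, 3]
  pop 0: indeg[1]->0; indeg[4]->0 | ready=[1, 4] | order so far=[2, 3, 0]
  pop 1: no out-edges | ready=[4] | order so far=[2, 3, 0, 1]
  pop 4: no out-edges | ready=[] | order so far=[2, 3, 0, 1, 4]
  Result: [2, 3, 0, 1, 4]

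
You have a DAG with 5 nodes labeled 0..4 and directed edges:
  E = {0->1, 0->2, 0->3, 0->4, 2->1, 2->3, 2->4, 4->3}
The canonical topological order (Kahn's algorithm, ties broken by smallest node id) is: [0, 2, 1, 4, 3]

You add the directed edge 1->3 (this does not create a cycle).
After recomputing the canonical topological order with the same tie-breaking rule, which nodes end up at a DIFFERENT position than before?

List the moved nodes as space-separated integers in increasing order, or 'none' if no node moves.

Answer: none

Derivation:
Old toposort: [0, 2, 1, 4, 3]
Added edge 1->3
Recompute Kahn (smallest-id tiebreak):
  initial in-degrees: [0, 2, 1, 4, 2]
  ready (indeg=0): [0]
  pop 0: indeg[1]->1; indeg[2]->0; indeg[3]->3; indeg[4]->1 | ready=[2] | order so far=[0]
  pop 2: indeg[1]->0; indeg[3]->2; indeg[4]->0 | ready=[1, 4] | order so far=[0, 2]
  pop 1: indeg[3]->1 | ready=[4] | order so far=[0, 2, 1]
  pop 4: indeg[3]->0 | ready=[3] | order so far=[0, 2, 1, 4]
  pop 3: no out-edges | ready=[] | order so far=[0, 2, 1, 4, 3]
New canonical toposort: [0, 2, 1, 4, 3]
Compare positions:
  Node 0: index 0 -> 0 (same)
  Node 1: index 2 -> 2 (same)
  Node 2: index 1 -> 1 (same)
  Node 3: index 4 -> 4 (same)
  Node 4: index 3 -> 3 (same)
Nodes that changed position: none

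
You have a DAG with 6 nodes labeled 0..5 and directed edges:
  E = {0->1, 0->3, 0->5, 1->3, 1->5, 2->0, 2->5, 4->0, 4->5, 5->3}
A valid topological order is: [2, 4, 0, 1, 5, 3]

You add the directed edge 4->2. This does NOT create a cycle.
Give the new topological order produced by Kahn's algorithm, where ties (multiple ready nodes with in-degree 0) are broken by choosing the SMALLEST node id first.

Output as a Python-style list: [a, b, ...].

Answer: [4, 2, 0, 1, 5, 3]

Derivation:
Old toposort: [2, 4, 0, 1, 5, 3]
Added edge: 4->2
Position of 4 (1) > position of 2 (0). Must reorder: 4 must now come before 2.
Run Kahn's algorithm (break ties by smallest node id):
  initial in-degrees: [2, 1, 1, 3, 0, 4]
  ready (indeg=0): [4]
  pop 4: indeg[0]->1; indeg[2]->0; indeg[5]->3 | ready=[2] | order so far=[4]
  pop 2: indeg[0]->0; indeg[5]->2 | ready=[0] | order so far=[4, 2]
  pop 0: indeg[1]->0; indeg[3]->2; indeg[5]->1 | ready=[1] | order so far=[4, 2, 0]
  pop 1: indeg[3]->1; indeg[5]->0 | ready=[5] | order so far=[4, 2, 0, 1]
  pop 5: indeg[3]->0 | ready=[3] | order so far=[4, 2, 0, 1, 5]
  pop 3: no out-edges | ready=[] | order so far=[4, 2, 0, 1, 5, 3]
  Result: [4, 2, 0, 1, 5, 3]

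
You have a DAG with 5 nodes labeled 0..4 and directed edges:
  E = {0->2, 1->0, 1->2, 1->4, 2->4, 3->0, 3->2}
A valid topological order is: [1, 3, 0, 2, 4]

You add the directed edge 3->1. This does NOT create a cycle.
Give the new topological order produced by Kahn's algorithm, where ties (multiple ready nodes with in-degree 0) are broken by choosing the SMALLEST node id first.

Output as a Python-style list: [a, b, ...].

Old toposort: [1, 3, 0, 2, 4]
Added edge: 3->1
Position of 3 (1) > position of 1 (0). Must reorder: 3 must now come before 1.
Run Kahn's algorithm (break ties by smallest node id):
  initial in-degrees: [2, 1, 3, 0, 2]
  ready (indeg=0): [3]
  pop 3: indeg[0]->1; indeg[1]->0; indeg[2]->2 | ready=[1] | order so far=[3]
  pop 1: indeg[0]->0; indeg[2]->1; indeg[4]->1 | ready=[0] | order so far=[3, 1]
  pop 0: indeg[2]->0 | ready=[2] | order so far=[3, 1, 0]
  pop 2: indeg[4]->0 | ready=[4] | order so far=[3, 1, 0, 2]
  pop 4: no out-edges | ready=[] | order so far=[3, 1, 0, 2, 4]
  Result: [3, 1, 0, 2, 4]

Answer: [3, 1, 0, 2, 4]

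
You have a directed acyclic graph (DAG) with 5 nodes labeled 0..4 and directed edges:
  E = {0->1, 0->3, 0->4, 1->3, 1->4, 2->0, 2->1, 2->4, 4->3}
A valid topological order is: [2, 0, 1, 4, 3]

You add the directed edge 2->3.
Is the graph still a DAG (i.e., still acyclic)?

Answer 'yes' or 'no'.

Answer: yes

Derivation:
Given toposort: [2, 0, 1, 4, 3]
Position of 2: index 0; position of 3: index 4
New edge 2->3: forward
Forward edge: respects the existing order. Still a DAG, same toposort still valid.
Still a DAG? yes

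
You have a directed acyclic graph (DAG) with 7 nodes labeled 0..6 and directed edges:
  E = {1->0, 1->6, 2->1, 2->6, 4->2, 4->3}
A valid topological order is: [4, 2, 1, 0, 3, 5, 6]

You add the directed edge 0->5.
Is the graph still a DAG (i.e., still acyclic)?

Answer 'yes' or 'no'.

Given toposort: [4, 2, 1, 0, 3, 5, 6]
Position of 0: index 3; position of 5: index 5
New edge 0->5: forward
Forward edge: respects the existing order. Still a DAG, same toposort still valid.
Still a DAG? yes

Answer: yes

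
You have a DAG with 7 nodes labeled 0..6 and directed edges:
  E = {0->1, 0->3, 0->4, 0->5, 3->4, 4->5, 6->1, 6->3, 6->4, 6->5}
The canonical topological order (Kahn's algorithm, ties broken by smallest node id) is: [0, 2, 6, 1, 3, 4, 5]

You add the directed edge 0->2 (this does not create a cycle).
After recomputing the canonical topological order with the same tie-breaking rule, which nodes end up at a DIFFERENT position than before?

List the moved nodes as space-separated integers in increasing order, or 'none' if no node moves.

Old toposort: [0, 2, 6, 1, 3, 4, 5]
Added edge 0->2
Recompute Kahn (smallest-id tiebreak):
  initial in-degrees: [0, 2, 1, 2, 3, 3, 0]
  ready (indeg=0): [0, 6]
  pop 0: indeg[1]->1; indeg[2]->0; indeg[3]->1; indeg[4]->2; indeg[5]->2 | ready=[2, 6] | order so far=[0]
  pop 2: no out-edges | ready=[6] | order so far=[0, 2]
  pop 6: indeg[1]->0; indeg[3]->0; indeg[4]->1; indeg[5]->1 | ready=[1, 3] | order so far=[0, 2, 6]
  pop 1: no out-edges | ready=[3] | order so far=[0, 2, 6, 1]
  pop 3: indeg[4]->0 | ready=[4] | order so far=[0, 2, 6, 1, 3]
  pop 4: indeg[5]->0 | ready=[5] | order so far=[0, 2, 6, 1, 3, 4]
  pop 5: no out-edges | ready=[] | order so far=[0, 2, 6, 1, 3, 4, 5]
New canonical toposort: [0, 2, 6, 1, 3, 4, 5]
Compare positions:
  Node 0: index 0 -> 0 (same)
  Node 1: index 3 -> 3 (same)
  Node 2: index 1 -> 1 (same)
  Node 3: index 4 -> 4 (same)
  Node 4: index 5 -> 5 (same)
  Node 5: index 6 -> 6 (same)
  Node 6: index 2 -> 2 (same)
Nodes that changed position: none

Answer: none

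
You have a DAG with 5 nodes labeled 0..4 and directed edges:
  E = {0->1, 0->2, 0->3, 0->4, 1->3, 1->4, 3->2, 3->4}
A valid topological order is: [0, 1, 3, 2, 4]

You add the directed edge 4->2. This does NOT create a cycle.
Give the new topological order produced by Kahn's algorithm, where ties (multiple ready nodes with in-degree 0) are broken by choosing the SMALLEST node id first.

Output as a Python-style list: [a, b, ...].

Old toposort: [0, 1, 3, 2, 4]
Added edge: 4->2
Position of 4 (4) > position of 2 (3). Must reorder: 4 must now come before 2.
Run Kahn's algorithm (break ties by smallest node id):
  initial in-degrees: [0, 1, 3, 2, 3]
  ready (indeg=0): [0]
  pop 0: indeg[1]->0; indeg[2]->2; indeg[3]->1; indeg[4]->2 | ready=[1] | order so far=[0]
  pop 1: indeg[3]->0; indeg[4]->1 | ready=[3] | order so far=[0, 1]
  pop 3: indeg[2]->1; indeg[4]->0 | ready=[4] | order so far=[0, 1, 3]
  pop 4: indeg[2]->0 | ready=[2] | order so far=[0, 1, 3, 4]
  pop 2: no out-edges | ready=[] | order so far=[0, 1, 3, 4, 2]
  Result: [0, 1, 3, 4, 2]

Answer: [0, 1, 3, 4, 2]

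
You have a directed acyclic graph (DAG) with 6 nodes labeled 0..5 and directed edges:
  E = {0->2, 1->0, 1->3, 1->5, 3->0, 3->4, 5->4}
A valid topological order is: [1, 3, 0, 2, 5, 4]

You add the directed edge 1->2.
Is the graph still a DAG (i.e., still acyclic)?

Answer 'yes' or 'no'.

Given toposort: [1, 3, 0, 2, 5, 4]
Position of 1: index 0; position of 2: index 3
New edge 1->2: forward
Forward edge: respects the existing order. Still a DAG, same toposort still valid.
Still a DAG? yes

Answer: yes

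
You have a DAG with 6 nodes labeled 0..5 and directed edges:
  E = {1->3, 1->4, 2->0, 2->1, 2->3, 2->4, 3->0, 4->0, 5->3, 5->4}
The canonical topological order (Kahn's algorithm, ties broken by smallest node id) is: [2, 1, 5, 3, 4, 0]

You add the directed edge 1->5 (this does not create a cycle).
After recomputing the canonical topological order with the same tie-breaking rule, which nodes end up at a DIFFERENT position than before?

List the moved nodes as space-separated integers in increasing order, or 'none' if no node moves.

Old toposort: [2, 1, 5, 3, 4, 0]
Added edge 1->5
Recompute Kahn (smallest-id tiebreak):
  initial in-degrees: [3, 1, 0, 3, 3, 1]
  ready (indeg=0): [2]
  pop 2: indeg[0]->2; indeg[1]->0; indeg[3]->2; indeg[4]->2 | ready=[1] | order so far=[2]
  pop 1: indeg[3]->1; indeg[4]->1; indeg[5]->0 | ready=[5] | order so far=[2, 1]
  pop 5: indeg[3]->0; indeg[4]->0 | ready=[3, 4] | order so far=[2, 1, 5]
  pop 3: indeg[0]->1 | ready=[4] | order so far=[2, 1, 5, 3]
  pop 4: indeg[0]->0 | ready=[0] | order so far=[2, 1, 5, 3, 4]
  pop 0: no out-edges | ready=[] | order so far=[2, 1, 5, 3, 4, 0]
New canonical toposort: [2, 1, 5, 3, 4, 0]
Compare positions:
  Node 0: index 5 -> 5 (same)
  Node 1: index 1 -> 1 (same)
  Node 2: index 0 -> 0 (same)
  Node 3: index 3 -> 3 (same)
  Node 4: index 4 -> 4 (same)
  Node 5: index 2 -> 2 (same)
Nodes that changed position: none

Answer: none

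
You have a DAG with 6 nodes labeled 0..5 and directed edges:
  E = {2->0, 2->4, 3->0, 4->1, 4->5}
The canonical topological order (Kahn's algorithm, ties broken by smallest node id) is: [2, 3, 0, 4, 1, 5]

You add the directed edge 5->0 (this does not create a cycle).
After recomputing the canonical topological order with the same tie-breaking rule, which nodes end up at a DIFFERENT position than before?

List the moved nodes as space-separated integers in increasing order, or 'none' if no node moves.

Answer: 0 1 4 5

Derivation:
Old toposort: [2, 3, 0, 4, 1, 5]
Added edge 5->0
Recompute Kahn (smallest-id tiebreak):
  initial in-degrees: [3, 1, 0, 0, 1, 1]
  ready (indeg=0): [2, 3]
  pop 2: indeg[0]->2; indeg[4]->0 | ready=[3, 4] | order so far=[2]
  pop 3: indeg[0]->1 | ready=[4] | order so far=[2, 3]
  pop 4: indeg[1]->0; indeg[5]->0 | ready=[1, 5] | order so far=[2, 3, 4]
  pop 1: no out-edges | ready=[5] | order so far=[2, 3, 4, 1]
  pop 5: indeg[0]->0 | ready=[0] | order so far=[2, 3, 4, 1, 5]
  pop 0: no out-edges | ready=[] | order so far=[2, 3, 4, 1, 5, 0]
New canonical toposort: [2, 3, 4, 1, 5, 0]
Compare positions:
  Node 0: index 2 -> 5 (moved)
  Node 1: index 4 -> 3 (moved)
  Node 2: index 0 -> 0 (same)
  Node 3: index 1 -> 1 (same)
  Node 4: index 3 -> 2 (moved)
  Node 5: index 5 -> 4 (moved)
Nodes that changed position: 0 1 4 5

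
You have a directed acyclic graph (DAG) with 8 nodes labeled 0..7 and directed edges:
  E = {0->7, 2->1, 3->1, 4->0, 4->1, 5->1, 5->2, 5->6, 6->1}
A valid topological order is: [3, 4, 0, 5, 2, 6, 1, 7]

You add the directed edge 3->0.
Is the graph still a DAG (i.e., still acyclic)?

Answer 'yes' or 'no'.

Answer: yes

Derivation:
Given toposort: [3, 4, 0, 5, 2, 6, 1, 7]
Position of 3: index 0; position of 0: index 2
New edge 3->0: forward
Forward edge: respects the existing order. Still a DAG, same toposort still valid.
Still a DAG? yes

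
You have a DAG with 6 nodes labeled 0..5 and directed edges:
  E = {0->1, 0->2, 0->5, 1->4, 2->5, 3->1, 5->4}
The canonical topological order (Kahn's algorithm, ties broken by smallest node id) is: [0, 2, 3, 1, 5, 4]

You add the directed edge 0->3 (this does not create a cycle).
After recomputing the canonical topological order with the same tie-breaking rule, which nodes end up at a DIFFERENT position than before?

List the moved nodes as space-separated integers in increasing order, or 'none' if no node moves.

Answer: none

Derivation:
Old toposort: [0, 2, 3, 1, 5, 4]
Added edge 0->3
Recompute Kahn (smallest-id tiebreak):
  initial in-degrees: [0, 2, 1, 1, 2, 2]
  ready (indeg=0): [0]
  pop 0: indeg[1]->1; indeg[2]->0; indeg[3]->0; indeg[5]->1 | ready=[2, 3] | order so far=[0]
  pop 2: indeg[5]->0 | ready=[3, 5] | order so far=[0, 2]
  pop 3: indeg[1]->0 | ready=[1, 5] | order so far=[0, 2, 3]
  pop 1: indeg[4]->1 | ready=[5] | order so far=[0, 2, 3, 1]
  pop 5: indeg[4]->0 | ready=[4] | order so far=[0, 2, 3, 1, 5]
  pop 4: no out-edges | ready=[] | order so far=[0, 2, 3, 1, 5, 4]
New canonical toposort: [0, 2, 3, 1, 5, 4]
Compare positions:
  Node 0: index 0 -> 0 (same)
  Node 1: index 3 -> 3 (same)
  Node 2: index 1 -> 1 (same)
  Node 3: index 2 -> 2 (same)
  Node 4: index 5 -> 5 (same)
  Node 5: index 4 -> 4 (same)
Nodes that changed position: none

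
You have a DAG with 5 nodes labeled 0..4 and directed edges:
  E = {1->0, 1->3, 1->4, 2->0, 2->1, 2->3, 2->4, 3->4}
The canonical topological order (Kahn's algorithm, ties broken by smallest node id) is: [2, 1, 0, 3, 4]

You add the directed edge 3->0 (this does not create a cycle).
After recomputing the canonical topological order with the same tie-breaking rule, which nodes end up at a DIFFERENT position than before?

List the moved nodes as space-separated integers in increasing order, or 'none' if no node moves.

Old toposort: [2, 1, 0, 3, 4]
Added edge 3->0
Recompute Kahn (smallest-id tiebreak):
  initial in-degrees: [3, 1, 0, 2, 3]
  ready (indeg=0): [2]
  pop 2: indeg[0]->2; indeg[1]->0; indeg[3]->1; indeg[4]->2 | ready=[1] | order so far=[2]
  pop 1: indeg[0]->1; indeg[3]->0; indeg[4]->1 | ready=[3] | order so far=[2, 1]
  pop 3: indeg[0]->0; indeg[4]->0 | ready=[0, 4] | order so far=[2, 1, 3]
  pop 0: no out-edges | ready=[4] | order so far=[2, 1, 3, 0]
  pop 4: no out-edges | ready=[] | order so far=[2, 1, 3, 0, 4]
New canonical toposort: [2, 1, 3, 0, 4]
Compare positions:
  Node 0: index 2 -> 3 (moved)
  Node 1: index 1 -> 1 (same)
  Node 2: index 0 -> 0 (same)
  Node 3: index 3 -> 2 (moved)
  Node 4: index 4 -> 4 (same)
Nodes that changed position: 0 3

Answer: 0 3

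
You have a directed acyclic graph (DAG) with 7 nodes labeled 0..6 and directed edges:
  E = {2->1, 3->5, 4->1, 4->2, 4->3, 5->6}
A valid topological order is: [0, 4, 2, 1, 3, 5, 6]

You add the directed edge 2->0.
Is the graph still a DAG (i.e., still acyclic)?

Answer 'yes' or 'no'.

Given toposort: [0, 4, 2, 1, 3, 5, 6]
Position of 2: index 2; position of 0: index 0
New edge 2->0: backward (u after v in old order)
Backward edge: old toposort is now invalid. Check if this creates a cycle.
Does 0 already reach 2? Reachable from 0: [0]. NO -> still a DAG (reorder needed).
Still a DAG? yes

Answer: yes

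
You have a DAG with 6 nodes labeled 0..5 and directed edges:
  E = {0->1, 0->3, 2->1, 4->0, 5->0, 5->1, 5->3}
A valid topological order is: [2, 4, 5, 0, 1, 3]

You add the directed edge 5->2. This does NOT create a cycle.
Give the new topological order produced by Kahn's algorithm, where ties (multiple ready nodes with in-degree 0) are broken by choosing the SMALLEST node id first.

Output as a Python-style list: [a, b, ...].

Old toposort: [2, 4, 5, 0, 1, 3]
Added edge: 5->2
Position of 5 (2) > position of 2 (0). Must reorder: 5 must now come before 2.
Run Kahn's algorithm (break ties by smallest node id):
  initial in-degrees: [2, 3, 1, 2, 0, 0]
  ready (indeg=0): [4, 5]
  pop 4: indeg[0]->1 | ready=[5] | order so far=[4]
  pop 5: indeg[0]->0; indeg[1]->2; indeg[2]->0; indeg[3]->1 | ready=[0, 2] | order so far=[4, 5]
  pop 0: indeg[1]->1; indeg[3]->0 | ready=[2, 3] | order so far=[4, 5, 0]
  pop 2: indeg[1]->0 | ready=[1, 3] | order so far=[4, 5, 0, 2]
  pop 1: no out-edges | ready=[3] | order so far=[4, 5, 0, 2, 1]
  pop 3: no out-edges | ready=[] | order so far=[4, 5, 0, 2, 1, 3]
  Result: [4, 5, 0, 2, 1, 3]

Answer: [4, 5, 0, 2, 1, 3]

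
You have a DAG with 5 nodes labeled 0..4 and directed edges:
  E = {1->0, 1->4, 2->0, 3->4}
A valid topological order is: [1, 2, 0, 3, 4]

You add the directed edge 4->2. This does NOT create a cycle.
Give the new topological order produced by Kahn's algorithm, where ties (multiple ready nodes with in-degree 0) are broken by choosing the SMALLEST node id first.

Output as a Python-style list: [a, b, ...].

Answer: [1, 3, 4, 2, 0]

Derivation:
Old toposort: [1, 2, 0, 3, 4]
Added edge: 4->2
Position of 4 (4) > position of 2 (1). Must reorder: 4 must now come before 2.
Run Kahn's algorithm (break ties by smallest node id):
  initial in-degrees: [2, 0, 1, 0, 2]
  ready (indeg=0): [1, 3]
  pop 1: indeg[0]->1; indeg[4]->1 | ready=[3] | order so far=[1]
  pop 3: indeg[4]->0 | ready=[4] | order so far=[1, 3]
  pop 4: indeg[2]->0 | ready=[2] | order so far=[1, 3, 4]
  pop 2: indeg[0]->0 | ready=[0] | order so far=[1, 3, 4, 2]
  pop 0: no out-edges | ready=[] | order so far=[1, 3, 4, 2, 0]
  Result: [1, 3, 4, 2, 0]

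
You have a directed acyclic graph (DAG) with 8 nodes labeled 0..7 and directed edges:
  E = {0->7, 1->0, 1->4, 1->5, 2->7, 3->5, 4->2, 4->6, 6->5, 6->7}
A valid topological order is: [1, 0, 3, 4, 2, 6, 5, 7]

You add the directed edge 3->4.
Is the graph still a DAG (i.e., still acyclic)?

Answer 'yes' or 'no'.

Given toposort: [1, 0, 3, 4, 2, 6, 5, 7]
Position of 3: index 2; position of 4: index 3
New edge 3->4: forward
Forward edge: respects the existing order. Still a DAG, same toposort still valid.
Still a DAG? yes

Answer: yes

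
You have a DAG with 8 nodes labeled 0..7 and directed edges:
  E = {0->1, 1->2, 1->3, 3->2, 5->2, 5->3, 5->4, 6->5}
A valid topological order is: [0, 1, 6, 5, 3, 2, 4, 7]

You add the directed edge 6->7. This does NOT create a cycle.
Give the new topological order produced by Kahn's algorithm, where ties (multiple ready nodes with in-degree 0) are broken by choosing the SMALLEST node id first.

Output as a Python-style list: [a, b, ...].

Answer: [0, 1, 6, 5, 3, 2, 4, 7]

Derivation:
Old toposort: [0, 1, 6, 5, 3, 2, 4, 7]
Added edge: 6->7
Position of 6 (2) < position of 7 (7). Old order still valid.
Run Kahn's algorithm (break ties by smallest node id):
  initial in-degrees: [0, 1, 3, 2, 1, 1, 0, 1]
  ready (indeg=0): [0, 6]
  pop 0: indeg[1]->0 | ready=[1, 6] | order so far=[0]
  pop 1: indeg[2]->2; indeg[3]->1 | ready=[6] | order so far=[0, 1]
  pop 6: indeg[5]->0; indeg[7]->0 | ready=[5, 7] | order so far=[0, 1, 6]
  pop 5: indeg[2]->1; indeg[3]->0; indeg[4]->0 | ready=[3, 4, 7] | order so far=[0, 1, 6, 5]
  pop 3: indeg[2]->0 | ready=[2, 4, 7] | order so far=[0, 1, 6, 5, 3]
  pop 2: no out-edges | ready=[4, 7] | order so far=[0, 1, 6, 5, 3, 2]
  pop 4: no out-edges | ready=[7] | order so far=[0, 1, 6, 5, 3, 2, 4]
  pop 7: no out-edges | ready=[] | order so far=[0, 1, 6, 5, 3, 2, 4, 7]
  Result: [0, 1, 6, 5, 3, 2, 4, 7]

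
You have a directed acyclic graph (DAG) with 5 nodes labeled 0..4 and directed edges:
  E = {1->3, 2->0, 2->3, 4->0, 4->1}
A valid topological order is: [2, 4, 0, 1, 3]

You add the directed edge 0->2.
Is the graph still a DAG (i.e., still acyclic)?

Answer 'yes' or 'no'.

Answer: no

Derivation:
Given toposort: [2, 4, 0, 1, 3]
Position of 0: index 2; position of 2: index 0
New edge 0->2: backward (u after v in old order)
Backward edge: old toposort is now invalid. Check if this creates a cycle.
Does 2 already reach 0? Reachable from 2: [0, 2, 3]. YES -> cycle!
Still a DAG? no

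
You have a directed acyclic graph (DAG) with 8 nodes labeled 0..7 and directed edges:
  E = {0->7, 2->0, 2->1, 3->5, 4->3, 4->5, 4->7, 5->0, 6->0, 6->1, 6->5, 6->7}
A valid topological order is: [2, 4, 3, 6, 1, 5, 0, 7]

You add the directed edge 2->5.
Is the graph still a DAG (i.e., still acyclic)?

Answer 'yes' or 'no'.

Given toposort: [2, 4, 3, 6, 1, 5, 0, 7]
Position of 2: index 0; position of 5: index 5
New edge 2->5: forward
Forward edge: respects the existing order. Still a DAG, same toposort still valid.
Still a DAG? yes

Answer: yes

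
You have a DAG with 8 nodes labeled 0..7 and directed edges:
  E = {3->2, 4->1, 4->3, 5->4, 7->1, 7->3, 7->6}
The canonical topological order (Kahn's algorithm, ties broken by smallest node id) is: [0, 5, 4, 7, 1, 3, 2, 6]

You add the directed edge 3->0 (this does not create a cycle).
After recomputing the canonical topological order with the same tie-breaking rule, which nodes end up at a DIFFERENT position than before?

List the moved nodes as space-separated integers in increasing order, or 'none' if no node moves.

Old toposort: [0, 5, 4, 7, 1, 3, 2, 6]
Added edge 3->0
Recompute Kahn (smallest-id tiebreak):
  initial in-degrees: [1, 2, 1, 2, 1, 0, 1, 0]
  ready (indeg=0): [5, 7]
  pop 5: indeg[4]->0 | ready=[4, 7] | order so far=[5]
  pop 4: indeg[1]->1; indeg[3]->1 | ready=[7] | order so far=[5, 4]
  pop 7: indeg[1]->0; indeg[3]->0; indeg[6]->0 | ready=[1, 3, 6] | order so far=[5, 4, 7]
  pop 1: no out-edges | ready=[3, 6] | order so far=[5, 4, 7, 1]
  pop 3: indeg[0]->0; indeg[2]->0 | ready=[0, 2, 6] | order so far=[5, 4, 7, 1, 3]
  pop 0: no out-edges | ready=[2, 6] | order so far=[5, 4, 7, 1, 3, 0]
  pop 2: no out-edges | ready=[6] | order so far=[5, 4, 7, 1, 3, 0, 2]
  pop 6: no out-edges | ready=[] | order so far=[5, 4, 7, 1, 3, 0, 2, 6]
New canonical toposort: [5, 4, 7, 1, 3, 0, 2, 6]
Compare positions:
  Node 0: index 0 -> 5 (moved)
  Node 1: index 4 -> 3 (moved)
  Node 2: index 6 -> 6 (same)
  Node 3: index 5 -> 4 (moved)
  Node 4: index 2 -> 1 (moved)
  Node 5: index 1 -> 0 (moved)
  Node 6: index 7 -> 7 (same)
  Node 7: index 3 -> 2 (moved)
Nodes that changed position: 0 1 3 4 5 7

Answer: 0 1 3 4 5 7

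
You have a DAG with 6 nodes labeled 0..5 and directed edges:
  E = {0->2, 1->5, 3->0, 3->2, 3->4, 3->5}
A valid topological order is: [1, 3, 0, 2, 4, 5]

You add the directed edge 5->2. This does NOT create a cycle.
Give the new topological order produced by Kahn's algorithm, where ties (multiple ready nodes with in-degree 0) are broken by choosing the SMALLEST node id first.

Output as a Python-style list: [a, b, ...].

Old toposort: [1, 3, 0, 2, 4, 5]
Added edge: 5->2
Position of 5 (5) > position of 2 (3). Must reorder: 5 must now come before 2.
Run Kahn's algorithm (break ties by smallest node id):
  initial in-degrees: [1, 0, 3, 0, 1, 2]
  ready (indeg=0): [1, 3]
  pop 1: indeg[5]->1 | ready=[3] | order so far=[1]
  pop 3: indeg[0]->0; indeg[2]->2; indeg[4]->0; indeg[5]->0 | ready=[0, 4, 5] | order so far=[1, 3]
  pop 0: indeg[2]->1 | ready=[4, 5] | order so far=[1, 3, 0]
  pop 4: no out-edges | ready=[5] | order so far=[1, 3, 0, 4]
  pop 5: indeg[2]->0 | ready=[2] | order so far=[1, 3, 0, 4, 5]
  pop 2: no out-edges | ready=[] | order so far=[1, 3, 0, 4, 5, 2]
  Result: [1, 3, 0, 4, 5, 2]

Answer: [1, 3, 0, 4, 5, 2]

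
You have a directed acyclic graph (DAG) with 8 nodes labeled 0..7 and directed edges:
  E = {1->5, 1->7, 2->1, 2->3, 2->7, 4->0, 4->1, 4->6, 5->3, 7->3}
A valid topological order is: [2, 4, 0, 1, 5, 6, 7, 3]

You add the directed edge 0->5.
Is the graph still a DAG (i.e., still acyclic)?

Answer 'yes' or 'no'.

Given toposort: [2, 4, 0, 1, 5, 6, 7, 3]
Position of 0: index 2; position of 5: index 4
New edge 0->5: forward
Forward edge: respects the existing order. Still a DAG, same toposort still valid.
Still a DAG? yes

Answer: yes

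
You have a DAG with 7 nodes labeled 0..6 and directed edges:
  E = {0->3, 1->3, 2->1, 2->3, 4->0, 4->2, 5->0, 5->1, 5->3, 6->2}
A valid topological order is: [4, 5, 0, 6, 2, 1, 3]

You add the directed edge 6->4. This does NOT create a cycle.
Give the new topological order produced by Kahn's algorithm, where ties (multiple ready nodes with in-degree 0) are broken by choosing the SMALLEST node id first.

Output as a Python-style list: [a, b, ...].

Answer: [5, 6, 4, 0, 2, 1, 3]

Derivation:
Old toposort: [4, 5, 0, 6, 2, 1, 3]
Added edge: 6->4
Position of 6 (3) > position of 4 (0). Must reorder: 6 must now come before 4.
Run Kahn's algorithm (break ties by smallest node id):
  initial in-degrees: [2, 2, 2, 4, 1, 0, 0]
  ready (indeg=0): [5, 6]
  pop 5: indeg[0]->1; indeg[1]->1; indeg[3]->3 | ready=[6] | order so far=[5]
  pop 6: indeg[2]->1; indeg[4]->0 | ready=[4] | order so far=[5, 6]
  pop 4: indeg[0]->0; indeg[2]->0 | ready=[0, 2] | order so far=[5, 6, 4]
  pop 0: indeg[3]->2 | ready=[2] | order so far=[5, 6, 4, 0]
  pop 2: indeg[1]->0; indeg[3]->1 | ready=[1] | order so far=[5, 6, 4, 0, 2]
  pop 1: indeg[3]->0 | ready=[3] | order so far=[5, 6, 4, 0, 2, 1]
  pop 3: no out-edges | ready=[] | order so far=[5, 6, 4, 0, 2, 1, 3]
  Result: [5, 6, 4, 0, 2, 1, 3]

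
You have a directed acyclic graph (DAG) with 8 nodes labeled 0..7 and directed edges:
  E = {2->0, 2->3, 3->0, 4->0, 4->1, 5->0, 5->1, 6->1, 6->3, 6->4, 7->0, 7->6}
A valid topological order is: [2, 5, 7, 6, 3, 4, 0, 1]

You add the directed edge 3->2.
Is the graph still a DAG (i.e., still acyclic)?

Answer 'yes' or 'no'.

Answer: no

Derivation:
Given toposort: [2, 5, 7, 6, 3, 4, 0, 1]
Position of 3: index 4; position of 2: index 0
New edge 3->2: backward (u after v in old order)
Backward edge: old toposort is now invalid. Check if this creates a cycle.
Does 2 already reach 3? Reachable from 2: [0, 2, 3]. YES -> cycle!
Still a DAG? no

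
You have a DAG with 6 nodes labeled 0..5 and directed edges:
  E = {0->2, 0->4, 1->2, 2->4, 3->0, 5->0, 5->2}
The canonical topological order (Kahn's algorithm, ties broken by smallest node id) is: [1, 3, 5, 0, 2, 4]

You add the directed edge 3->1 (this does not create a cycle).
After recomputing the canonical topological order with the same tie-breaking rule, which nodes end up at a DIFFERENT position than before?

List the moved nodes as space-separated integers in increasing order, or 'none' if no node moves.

Answer: 1 3

Derivation:
Old toposort: [1, 3, 5, 0, 2, 4]
Added edge 3->1
Recompute Kahn (smallest-id tiebreak):
  initial in-degrees: [2, 1, 3, 0, 2, 0]
  ready (indeg=0): [3, 5]
  pop 3: indeg[0]->1; indeg[1]->0 | ready=[1, 5] | order so far=[3]
  pop 1: indeg[2]->2 | ready=[5] | order so far=[3, 1]
  pop 5: indeg[0]->0; indeg[2]->1 | ready=[0] | order so far=[3, 1, 5]
  pop 0: indeg[2]->0; indeg[4]->1 | ready=[2] | order so far=[3, 1, 5, 0]
  pop 2: indeg[4]->0 | ready=[4] | order so far=[3, 1, 5, 0, 2]
  pop 4: no out-edges | ready=[] | order so far=[3, 1, 5, 0, 2, 4]
New canonical toposort: [3, 1, 5, 0, 2, 4]
Compare positions:
  Node 0: index 3 -> 3 (same)
  Node 1: index 0 -> 1 (moved)
  Node 2: index 4 -> 4 (same)
  Node 3: index 1 -> 0 (moved)
  Node 4: index 5 -> 5 (same)
  Node 5: index 2 -> 2 (same)
Nodes that changed position: 1 3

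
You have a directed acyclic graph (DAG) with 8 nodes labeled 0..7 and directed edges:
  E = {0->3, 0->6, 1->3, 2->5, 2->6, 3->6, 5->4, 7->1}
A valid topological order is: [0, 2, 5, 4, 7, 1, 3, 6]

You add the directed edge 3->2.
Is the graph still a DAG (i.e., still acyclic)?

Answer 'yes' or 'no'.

Answer: yes

Derivation:
Given toposort: [0, 2, 5, 4, 7, 1, 3, 6]
Position of 3: index 6; position of 2: index 1
New edge 3->2: backward (u after v in old order)
Backward edge: old toposort is now invalid. Check if this creates a cycle.
Does 2 already reach 3? Reachable from 2: [2, 4, 5, 6]. NO -> still a DAG (reorder needed).
Still a DAG? yes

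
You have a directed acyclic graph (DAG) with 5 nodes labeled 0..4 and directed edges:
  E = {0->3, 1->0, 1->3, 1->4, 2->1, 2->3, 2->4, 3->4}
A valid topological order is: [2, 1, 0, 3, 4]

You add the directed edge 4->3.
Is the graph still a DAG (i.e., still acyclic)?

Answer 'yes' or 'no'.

Given toposort: [2, 1, 0, 3, 4]
Position of 4: index 4; position of 3: index 3
New edge 4->3: backward (u after v in old order)
Backward edge: old toposort is now invalid. Check if this creates a cycle.
Does 3 already reach 4? Reachable from 3: [3, 4]. YES -> cycle!
Still a DAG? no

Answer: no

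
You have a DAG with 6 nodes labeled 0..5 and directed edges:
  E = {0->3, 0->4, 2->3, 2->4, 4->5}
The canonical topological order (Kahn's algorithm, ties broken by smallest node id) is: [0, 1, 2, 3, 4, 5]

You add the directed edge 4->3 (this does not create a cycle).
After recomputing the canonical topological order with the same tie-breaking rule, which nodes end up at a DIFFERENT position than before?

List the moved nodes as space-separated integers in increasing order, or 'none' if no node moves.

Answer: 3 4

Derivation:
Old toposort: [0, 1, 2, 3, 4, 5]
Added edge 4->3
Recompute Kahn (smallest-id tiebreak):
  initial in-degrees: [0, 0, 0, 3, 2, 1]
  ready (indeg=0): [0, 1, 2]
  pop 0: indeg[3]->2; indeg[4]->1 | ready=[1, 2] | order so far=[0]
  pop 1: no out-edges | ready=[2] | order so far=[0, 1]
  pop 2: indeg[3]->1; indeg[4]->0 | ready=[4] | order so far=[0, 1, 2]
  pop 4: indeg[3]->0; indeg[5]->0 | ready=[3, 5] | order so far=[0, 1, 2, 4]
  pop 3: no out-edges | ready=[5] | order so far=[0, 1, 2, 4, 3]
  pop 5: no out-edges | ready=[] | order so far=[0, 1, 2, 4, 3, 5]
New canonical toposort: [0, 1, 2, 4, 3, 5]
Compare positions:
  Node 0: index 0 -> 0 (same)
  Node 1: index 1 -> 1 (same)
  Node 2: index 2 -> 2 (same)
  Node 3: index 3 -> 4 (moved)
  Node 4: index 4 -> 3 (moved)
  Node 5: index 5 -> 5 (same)
Nodes that changed position: 3 4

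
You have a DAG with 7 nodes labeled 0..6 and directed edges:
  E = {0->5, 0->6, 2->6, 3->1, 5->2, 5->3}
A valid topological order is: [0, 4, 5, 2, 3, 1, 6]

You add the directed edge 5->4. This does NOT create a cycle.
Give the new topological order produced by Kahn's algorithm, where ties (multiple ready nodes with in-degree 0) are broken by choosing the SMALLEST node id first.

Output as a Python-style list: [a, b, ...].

Answer: [0, 5, 2, 3, 1, 4, 6]

Derivation:
Old toposort: [0, 4, 5, 2, 3, 1, 6]
Added edge: 5->4
Position of 5 (2) > position of 4 (1). Must reorder: 5 must now come before 4.
Run Kahn's algorithm (break ties by smallest node id):
  initial in-degrees: [0, 1, 1, 1, 1, 1, 2]
  ready (indeg=0): [0]
  pop 0: indeg[5]->0; indeg[6]->1 | ready=[5] | order so far=[0]
  pop 5: indeg[2]->0; indeg[3]->0; indeg[4]->0 | ready=[2, 3, 4] | order so far=[0, 5]
  pop 2: indeg[6]->0 | ready=[3, 4, 6] | order so far=[0, 5, 2]
  pop 3: indeg[1]->0 | ready=[1, 4, 6] | order so far=[0, 5, 2, 3]
  pop 1: no out-edges | ready=[4, 6] | order so far=[0, 5, 2, 3, 1]
  pop 4: no out-edges | ready=[6] | order so far=[0, 5, 2, 3, 1, 4]
  pop 6: no out-edges | ready=[] | order so far=[0, 5, 2, 3, 1, 4, 6]
  Result: [0, 5, 2, 3, 1, 4, 6]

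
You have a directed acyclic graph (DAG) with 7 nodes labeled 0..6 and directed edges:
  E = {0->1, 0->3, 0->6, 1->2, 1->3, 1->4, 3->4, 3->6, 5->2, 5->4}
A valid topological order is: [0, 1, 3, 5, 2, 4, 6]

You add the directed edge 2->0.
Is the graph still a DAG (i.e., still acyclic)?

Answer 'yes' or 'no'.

Answer: no

Derivation:
Given toposort: [0, 1, 3, 5, 2, 4, 6]
Position of 2: index 4; position of 0: index 0
New edge 2->0: backward (u after v in old order)
Backward edge: old toposort is now invalid. Check if this creates a cycle.
Does 0 already reach 2? Reachable from 0: [0, 1, 2, 3, 4, 6]. YES -> cycle!
Still a DAG? no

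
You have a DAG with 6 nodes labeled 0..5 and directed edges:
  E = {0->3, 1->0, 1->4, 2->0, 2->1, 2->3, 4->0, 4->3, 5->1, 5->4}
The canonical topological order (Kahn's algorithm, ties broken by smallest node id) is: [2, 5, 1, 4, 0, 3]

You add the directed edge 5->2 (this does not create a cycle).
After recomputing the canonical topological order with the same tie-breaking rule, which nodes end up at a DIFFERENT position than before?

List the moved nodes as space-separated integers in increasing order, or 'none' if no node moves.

Answer: 2 5

Derivation:
Old toposort: [2, 5, 1, 4, 0, 3]
Added edge 5->2
Recompute Kahn (smallest-id tiebreak):
  initial in-degrees: [3, 2, 1, 3, 2, 0]
  ready (indeg=0): [5]
  pop 5: indeg[1]->1; indeg[2]->0; indeg[4]->1 | ready=[2] | order so far=[5]
  pop 2: indeg[0]->2; indeg[1]->0; indeg[3]->2 | ready=[1] | order so far=[5, 2]
  pop 1: indeg[0]->1; indeg[4]->0 | ready=[4] | order so far=[5, 2, 1]
  pop 4: indeg[0]->0; indeg[3]->1 | ready=[0] | order so far=[5, 2, 1, 4]
  pop 0: indeg[3]->0 | ready=[3] | order so far=[5, 2, 1, 4, 0]
  pop 3: no out-edges | ready=[] | order so far=[5, 2, 1, 4, 0, 3]
New canonical toposort: [5, 2, 1, 4, 0, 3]
Compare positions:
  Node 0: index 4 -> 4 (same)
  Node 1: index 2 -> 2 (same)
  Node 2: index 0 -> 1 (moved)
  Node 3: index 5 -> 5 (same)
  Node 4: index 3 -> 3 (same)
  Node 5: index 1 -> 0 (moved)
Nodes that changed position: 2 5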